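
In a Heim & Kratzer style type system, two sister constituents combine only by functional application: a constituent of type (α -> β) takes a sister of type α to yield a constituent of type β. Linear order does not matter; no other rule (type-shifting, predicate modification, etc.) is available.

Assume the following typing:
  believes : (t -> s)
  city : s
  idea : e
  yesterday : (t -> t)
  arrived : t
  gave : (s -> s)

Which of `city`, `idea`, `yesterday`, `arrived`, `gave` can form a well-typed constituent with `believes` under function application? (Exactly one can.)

arrived

city : s — does not combine with believes.
idea : e — does not combine with believes.
yesterday : (t -> t) — does not combine with believes.
arrived — combines: believes : (t -> s) takes arrived : t as argument, giving s.
gave : (s -> s) — does not combine with believes.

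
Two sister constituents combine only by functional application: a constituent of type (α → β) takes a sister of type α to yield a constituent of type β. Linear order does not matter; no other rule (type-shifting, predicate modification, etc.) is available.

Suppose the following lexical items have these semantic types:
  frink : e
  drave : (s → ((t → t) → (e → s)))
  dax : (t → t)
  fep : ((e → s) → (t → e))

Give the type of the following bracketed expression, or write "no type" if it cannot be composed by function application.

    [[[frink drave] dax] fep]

no type

[frink drave]: e and (s → ((t → t) → (e → s))) cannot combine by function application — type clash.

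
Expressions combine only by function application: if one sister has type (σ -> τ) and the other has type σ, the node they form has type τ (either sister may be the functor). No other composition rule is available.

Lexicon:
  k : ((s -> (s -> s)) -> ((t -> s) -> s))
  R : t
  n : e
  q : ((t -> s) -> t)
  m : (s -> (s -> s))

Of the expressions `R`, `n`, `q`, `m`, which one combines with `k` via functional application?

R : t — no; k wants (s -> (s -> s)), and R wants nothing (atomic).
n : e — no; k wants (s -> (s -> s)), and n wants nothing (atomic).
q : ((t -> s) -> t) — no; k wants (s -> (s -> s)), and q wants (t -> s).
m — combines: k : ((s -> (s -> s)) -> ((t -> s) -> s)) takes m : (s -> (s -> s)) as argument, giving ((t -> s) -> s).

m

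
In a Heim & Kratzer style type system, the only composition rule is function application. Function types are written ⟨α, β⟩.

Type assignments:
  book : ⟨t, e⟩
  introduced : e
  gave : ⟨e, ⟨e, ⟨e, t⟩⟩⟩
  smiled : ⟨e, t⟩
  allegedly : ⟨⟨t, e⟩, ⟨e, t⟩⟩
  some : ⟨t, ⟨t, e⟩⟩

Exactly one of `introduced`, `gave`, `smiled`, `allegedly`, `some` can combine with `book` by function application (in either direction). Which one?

introduced : e — does not combine with book.
gave : ⟨e, ⟨e, ⟨e, t⟩⟩⟩ — does not combine with book.
smiled : ⟨e, t⟩ — does not combine with book.
allegedly — combines: allegedly : ⟨⟨t, e⟩, ⟨e, t⟩⟩ takes book : ⟨t, e⟩ as argument, giving ⟨e, t⟩.
some : ⟨t, ⟨t, e⟩⟩ — does not combine with book.

allegedly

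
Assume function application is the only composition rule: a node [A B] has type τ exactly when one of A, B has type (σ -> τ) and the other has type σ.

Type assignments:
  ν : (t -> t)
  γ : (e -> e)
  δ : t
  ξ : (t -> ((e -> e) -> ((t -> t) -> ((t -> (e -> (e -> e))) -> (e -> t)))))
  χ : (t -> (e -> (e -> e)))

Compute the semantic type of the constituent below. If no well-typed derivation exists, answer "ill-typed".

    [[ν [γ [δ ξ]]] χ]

(e -> t)

[δ ξ]: (t -> ((e -> e) -> ((t -> t) -> ((t -> (e -> (e -> e))) -> (e -> t))))) applied to t yields ((e -> e) -> ((t -> t) -> ((t -> (e -> (e -> e))) -> (e -> t)))).
[γ [δ ξ]]: ((e -> e) -> ((t -> t) -> ((t -> (e -> (e -> e))) -> (e -> t)))) applied to (e -> e) yields ((t -> t) -> ((t -> (e -> (e -> e))) -> (e -> t))).
[ν [γ [δ ξ]]]: ((t -> t) -> ((t -> (e -> (e -> e))) -> (e -> t))) applied to (t -> t) yields ((t -> (e -> (e -> e))) -> (e -> t)).
[[ν [γ [δ ξ]]] χ]: ((t -> (e -> (e -> e))) -> (e -> t)) applied to (t -> (e -> (e -> e))) yields (e -> t).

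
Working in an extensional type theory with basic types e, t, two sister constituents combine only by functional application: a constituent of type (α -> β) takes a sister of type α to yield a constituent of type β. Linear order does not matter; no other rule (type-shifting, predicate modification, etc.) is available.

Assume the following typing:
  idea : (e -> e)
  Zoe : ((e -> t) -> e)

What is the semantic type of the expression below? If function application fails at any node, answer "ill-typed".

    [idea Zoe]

ill-typed

[idea Zoe]: (e -> e) with ((e -> t) -> e) — neither is a function whose domain matches the other; composition fails here.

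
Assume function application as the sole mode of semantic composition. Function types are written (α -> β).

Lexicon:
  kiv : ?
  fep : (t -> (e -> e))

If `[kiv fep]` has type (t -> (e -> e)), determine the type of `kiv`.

((t -> (e -> e)) -> (t -> (e -> e)))

[kiv fep] must have type (t -> (e -> e)). The sister fep has type (t -> (e -> e)); that is not a function onto (t -> (e -> e)), so kiv must be the functor, of type ((t -> (e -> e)) -> (t -> (e -> e))).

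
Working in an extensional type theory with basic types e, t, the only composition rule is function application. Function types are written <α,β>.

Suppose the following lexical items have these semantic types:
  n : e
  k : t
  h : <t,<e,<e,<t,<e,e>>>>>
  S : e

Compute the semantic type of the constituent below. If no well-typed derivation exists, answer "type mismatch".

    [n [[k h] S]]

[k h]: <t,<e,<e,<t,<e,e>>>>> applied to t yields <e,<e,<t,<e,e>>>>.
[[k h] S]: <e,<e,<t,<e,e>>>> applied to e yields <e,<t,<e,e>>>.
[n [[k h] S]]: <e,<t,<e,e>>> applied to e yields <t,<e,e>>.

<t,<e,e>>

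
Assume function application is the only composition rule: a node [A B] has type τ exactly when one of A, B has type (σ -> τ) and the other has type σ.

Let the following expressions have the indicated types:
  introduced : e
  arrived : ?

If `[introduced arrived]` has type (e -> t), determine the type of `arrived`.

(e -> (e -> t))

[introduced arrived] is required to be (e -> t). introduced : e cannot yield (e -> t) as functor, so arrived : (e -> (e -> t)).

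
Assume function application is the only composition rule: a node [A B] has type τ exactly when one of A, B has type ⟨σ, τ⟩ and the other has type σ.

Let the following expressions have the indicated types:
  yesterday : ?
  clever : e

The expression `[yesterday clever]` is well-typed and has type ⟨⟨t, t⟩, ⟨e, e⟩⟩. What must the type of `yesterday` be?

⟨e, ⟨⟨t, t⟩, ⟨e, e⟩⟩⟩

At [yesterday clever] (required: ⟨⟨t, t⟩, ⟨e, e⟩⟩): clever is e, which is not a function with range ⟨⟨t, t⟩, ⟨e, e⟩⟩; hence yesterday is the functor — type ⟨e, ⟨⟨t, t⟩, ⟨e, e⟩⟩⟩.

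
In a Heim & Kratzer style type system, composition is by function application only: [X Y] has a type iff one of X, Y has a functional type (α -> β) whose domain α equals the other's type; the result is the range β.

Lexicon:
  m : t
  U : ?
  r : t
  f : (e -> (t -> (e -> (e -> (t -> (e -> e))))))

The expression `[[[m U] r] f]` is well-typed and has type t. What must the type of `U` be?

(t -> (t -> ((e -> (t -> (e -> (e -> (t -> (e -> e)))))) -> t)))

At [[[m U] r] f] (required: t): f is (e -> (t -> (e -> (e -> (t -> (e -> e)))))), which is not a function with range t; hence [[m U] r] is the functor — type ((e -> (t -> (e -> (e -> (t -> (e -> e)))))) -> t).
At [[m U] r] (required: ((e -> (t -> (e -> (e -> (t -> (e -> e)))))) -> t)): r is t, which is not a function with range ((e -> (t -> (e -> (e -> (t -> (e -> e)))))) -> t); hence [m U] is the functor — type (t -> ((e -> (t -> (e -> (e -> (t -> (e -> e)))))) -> t)).
At [m U] (required: (t -> ((e -> (t -> (e -> (e -> (t -> (e -> e)))))) -> t))): m is t, which is not a function with range (t -> ((e -> (t -> (e -> (e -> (t -> (e -> e)))))) -> t)); hence U is the functor — type (t -> (t -> ((e -> (t -> (e -> (e -> (t -> (e -> e)))))) -> t))).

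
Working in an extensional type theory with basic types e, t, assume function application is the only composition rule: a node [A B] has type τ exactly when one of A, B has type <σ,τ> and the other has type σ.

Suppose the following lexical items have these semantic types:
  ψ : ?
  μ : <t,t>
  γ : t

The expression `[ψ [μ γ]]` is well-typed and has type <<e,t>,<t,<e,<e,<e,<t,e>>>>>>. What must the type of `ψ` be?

<t,<<e,t>,<t,<e,<e,<e,<t,e>>>>>>>

At [ψ [μ γ]] (required: <<e,t>,<t,<e,<e,<e,<t,e>>>>>>): [μ γ] is t, which is not a function with range <<e,t>,<t,<e,<e,<e,<t,e>>>>>>; hence ψ is the functor — type <t,<<e,t>,<t,<e,<e,<e,<t,e>>>>>>>.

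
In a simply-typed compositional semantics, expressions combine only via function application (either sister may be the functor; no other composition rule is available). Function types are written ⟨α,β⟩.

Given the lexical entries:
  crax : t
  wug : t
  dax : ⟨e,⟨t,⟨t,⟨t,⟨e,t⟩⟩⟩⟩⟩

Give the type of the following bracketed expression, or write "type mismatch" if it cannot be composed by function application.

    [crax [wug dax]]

type mismatch

At [wug dax]: neither t nor ⟨e,⟨t,⟨t,⟨t,⟨e,t⟩⟩⟩⟩⟩ can take the other as argument; the node is ill-typed.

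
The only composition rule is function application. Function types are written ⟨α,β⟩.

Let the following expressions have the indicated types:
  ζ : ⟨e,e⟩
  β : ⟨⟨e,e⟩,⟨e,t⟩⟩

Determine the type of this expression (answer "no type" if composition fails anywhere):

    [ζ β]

⟨e,t⟩

[ζ β]: ⟨⟨e,e⟩,⟨e,t⟩⟩ applied to ⟨e,e⟩ yields ⟨e,t⟩.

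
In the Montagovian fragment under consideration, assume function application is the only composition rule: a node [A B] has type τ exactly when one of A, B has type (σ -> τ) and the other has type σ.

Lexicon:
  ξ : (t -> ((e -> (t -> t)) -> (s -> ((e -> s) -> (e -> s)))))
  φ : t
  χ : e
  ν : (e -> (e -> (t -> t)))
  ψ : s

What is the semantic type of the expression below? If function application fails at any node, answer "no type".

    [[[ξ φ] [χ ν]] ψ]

((e -> s) -> (e -> s))

[ξ φ]: functor ξ : (t -> ((e -> (t -> t)) -> (s -> ((e -> s) -> (e -> s))))), argument φ : t; result ((e -> (t -> t)) -> (s -> ((e -> s) -> (e -> s)))).
[χ ν]: functor ν : (e -> (e -> (t -> t))), argument χ : e; result (e -> (t -> t)).
[[ξ φ] [χ ν]]: functor [ξ φ] : ((e -> (t -> t)) -> (s -> ((e -> s) -> (e -> s)))), argument [χ ν] : (e -> (t -> t)); result (s -> ((e -> s) -> (e -> s))).
[[[ξ φ] [χ ν]] ψ]: functor [[ξ φ] [χ ν]] : (s -> ((e -> s) -> (e -> s))), argument ψ : s; result ((e -> s) -> (e -> s)).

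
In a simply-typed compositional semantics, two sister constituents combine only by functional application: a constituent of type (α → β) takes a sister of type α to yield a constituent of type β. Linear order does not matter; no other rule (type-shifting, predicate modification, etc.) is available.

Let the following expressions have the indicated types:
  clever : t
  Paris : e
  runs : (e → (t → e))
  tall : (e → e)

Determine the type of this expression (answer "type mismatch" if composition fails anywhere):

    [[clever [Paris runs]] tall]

[Paris runs] — runs of type (e → (t → e)) combines with Paris of type e: type (t → e).
[clever [Paris runs]] — [Paris runs] of type (t → e) combines with clever of type t: type e.
[[clever [Paris runs]] tall] — tall of type (e → e) combines with [clever [Paris runs]] of type e: type e.

e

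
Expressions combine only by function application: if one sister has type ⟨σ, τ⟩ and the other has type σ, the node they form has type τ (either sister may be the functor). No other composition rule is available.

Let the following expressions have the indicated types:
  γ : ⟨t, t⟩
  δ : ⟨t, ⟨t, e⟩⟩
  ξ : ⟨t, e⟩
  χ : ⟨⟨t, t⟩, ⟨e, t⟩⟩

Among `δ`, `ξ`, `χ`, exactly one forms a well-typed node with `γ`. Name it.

χ

δ : ⟨t, ⟨t, e⟩⟩ — does not combine with γ.
ξ : ⟨t, e⟩ — does not combine with γ.
χ — combines: χ : ⟨⟨t, t⟩, ⟨e, t⟩⟩ takes γ : ⟨t, t⟩ as argument, giving ⟨e, t⟩.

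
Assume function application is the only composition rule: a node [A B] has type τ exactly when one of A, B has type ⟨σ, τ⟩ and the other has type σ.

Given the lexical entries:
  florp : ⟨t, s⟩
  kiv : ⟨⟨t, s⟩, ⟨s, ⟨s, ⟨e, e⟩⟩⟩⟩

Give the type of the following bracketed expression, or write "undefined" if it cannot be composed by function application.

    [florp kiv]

At [florp kiv], kiv : ⟨⟨t, s⟩, ⟨s, ⟨s, ⟨e, e⟩⟩⟩⟩ takes florp : ⟨t, s⟩, giving ⟨s, ⟨s, ⟨e, e⟩⟩⟩.

⟨s, ⟨s, ⟨e, e⟩⟩⟩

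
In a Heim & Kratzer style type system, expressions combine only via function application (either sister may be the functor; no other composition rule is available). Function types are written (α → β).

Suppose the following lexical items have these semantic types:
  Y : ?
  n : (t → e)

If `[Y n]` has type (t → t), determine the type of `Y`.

((t → e) → (t → t))

At [Y n] (required: (t → t)): n is (t → e), which is not a function with range (t → t); hence Y is the functor — type ((t → e) → (t → t)).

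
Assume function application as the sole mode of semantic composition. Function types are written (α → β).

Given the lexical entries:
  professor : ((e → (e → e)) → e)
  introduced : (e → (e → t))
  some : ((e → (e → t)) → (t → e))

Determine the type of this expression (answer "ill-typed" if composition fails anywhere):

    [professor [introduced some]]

ill-typed

[introduced some]: ((e → (e → t)) → (t → e)) applied to (e → (e → t)) yields (t → e).
[professor [introduced some]]: ((e → (e → e)) → e) with (t → e) — neither is a function whose domain matches the other; composition fails here.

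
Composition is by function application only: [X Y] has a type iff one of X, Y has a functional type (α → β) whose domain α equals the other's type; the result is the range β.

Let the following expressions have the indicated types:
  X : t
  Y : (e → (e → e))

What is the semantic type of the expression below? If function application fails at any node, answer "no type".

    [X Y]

[X Y]: t with (e → (e → e)) — neither is a function whose domain matches the other; composition fails here.

no type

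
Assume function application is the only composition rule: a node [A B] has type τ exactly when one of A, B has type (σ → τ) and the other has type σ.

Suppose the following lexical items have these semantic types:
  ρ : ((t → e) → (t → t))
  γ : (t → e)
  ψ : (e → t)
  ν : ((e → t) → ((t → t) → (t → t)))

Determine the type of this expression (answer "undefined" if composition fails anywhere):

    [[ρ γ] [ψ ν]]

[ρ γ]: ((t → e) → (t → t)) applied to (t → e) yields (t → t).
[ψ ν]: ((e → t) → ((t → t) → (t → t))) applied to (e → t) yields ((t → t) → (t → t)).
[[ρ γ] [ψ ν]]: ((t → t) → (t → t)) applied to (t → t) yields (t → t).

(t → t)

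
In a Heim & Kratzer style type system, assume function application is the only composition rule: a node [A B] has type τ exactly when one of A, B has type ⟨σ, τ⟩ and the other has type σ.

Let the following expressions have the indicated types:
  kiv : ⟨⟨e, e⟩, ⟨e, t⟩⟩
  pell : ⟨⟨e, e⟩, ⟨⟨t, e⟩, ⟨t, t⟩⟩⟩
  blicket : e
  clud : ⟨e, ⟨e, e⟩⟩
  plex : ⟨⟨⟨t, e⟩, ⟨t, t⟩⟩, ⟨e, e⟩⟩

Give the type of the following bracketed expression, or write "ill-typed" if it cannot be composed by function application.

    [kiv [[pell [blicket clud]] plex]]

⟨e, t⟩

[blicket clud]: ⟨e, ⟨e, e⟩⟩ applied to e yields ⟨e, e⟩.
[pell [blicket clud]]: ⟨⟨e, e⟩, ⟨⟨t, e⟩, ⟨t, t⟩⟩⟩ applied to ⟨e, e⟩ yields ⟨⟨t, e⟩, ⟨t, t⟩⟩.
[[pell [blicket clud]] plex]: ⟨⟨⟨t, e⟩, ⟨t, t⟩⟩, ⟨e, e⟩⟩ applied to ⟨⟨t, e⟩, ⟨t, t⟩⟩ yields ⟨e, e⟩.
[kiv [[pell [blicket clud]] plex]]: ⟨⟨e, e⟩, ⟨e, t⟩⟩ applied to ⟨e, e⟩ yields ⟨e, t⟩.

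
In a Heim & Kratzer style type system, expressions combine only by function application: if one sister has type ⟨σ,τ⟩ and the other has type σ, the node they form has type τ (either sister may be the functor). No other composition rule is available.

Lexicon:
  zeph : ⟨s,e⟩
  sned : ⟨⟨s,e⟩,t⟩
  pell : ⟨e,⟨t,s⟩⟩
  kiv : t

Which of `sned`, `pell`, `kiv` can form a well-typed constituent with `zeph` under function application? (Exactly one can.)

sned — combines: sned : ⟨⟨s,e⟩,t⟩ takes zeph : ⟨s,e⟩ as argument, giving t.
pell : ⟨e,⟨t,s⟩⟩ — no; zeph wants s, and pell wants e.
kiv : t — no; zeph wants s, and kiv wants nothing (atomic).

sned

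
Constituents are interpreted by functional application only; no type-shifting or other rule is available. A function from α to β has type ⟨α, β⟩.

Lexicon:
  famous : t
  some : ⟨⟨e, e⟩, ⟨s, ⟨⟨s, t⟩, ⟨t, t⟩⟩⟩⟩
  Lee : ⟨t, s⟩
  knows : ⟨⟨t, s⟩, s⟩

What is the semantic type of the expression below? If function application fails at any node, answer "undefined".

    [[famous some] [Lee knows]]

At [famous some]: neither t nor ⟨⟨e, e⟩, ⟨s, ⟨⟨s, t⟩, ⟨t, t⟩⟩⟩⟩ can take the other as argument; the node is ill-typed.

undefined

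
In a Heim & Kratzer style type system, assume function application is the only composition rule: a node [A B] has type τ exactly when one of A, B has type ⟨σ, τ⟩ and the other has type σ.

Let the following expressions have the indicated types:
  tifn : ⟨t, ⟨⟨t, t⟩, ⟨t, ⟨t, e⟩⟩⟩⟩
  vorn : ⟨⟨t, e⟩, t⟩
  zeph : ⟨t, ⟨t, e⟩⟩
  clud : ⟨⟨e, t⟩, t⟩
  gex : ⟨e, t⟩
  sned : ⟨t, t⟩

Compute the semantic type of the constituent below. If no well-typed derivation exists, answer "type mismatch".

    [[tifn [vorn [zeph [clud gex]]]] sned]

[clud gex]: ⟨⟨e, t⟩, t⟩ applied to ⟨e, t⟩ yields t.
[zeph [clud gex]]: ⟨t, ⟨t, e⟩⟩ applied to t yields ⟨t, e⟩.
[vorn [zeph [clud gex]]]: ⟨⟨t, e⟩, t⟩ applied to ⟨t, e⟩ yields t.
[tifn [vorn [zeph [clud gex]]]]: ⟨t, ⟨⟨t, t⟩, ⟨t, ⟨t, e⟩⟩⟩⟩ applied to t yields ⟨⟨t, t⟩, ⟨t, ⟨t, e⟩⟩⟩.
[[tifn [vorn [zeph [clud gex]]]] sned]: ⟨⟨t, t⟩, ⟨t, ⟨t, e⟩⟩⟩ applied to ⟨t, t⟩ yields ⟨t, ⟨t, e⟩⟩.

⟨t, ⟨t, e⟩⟩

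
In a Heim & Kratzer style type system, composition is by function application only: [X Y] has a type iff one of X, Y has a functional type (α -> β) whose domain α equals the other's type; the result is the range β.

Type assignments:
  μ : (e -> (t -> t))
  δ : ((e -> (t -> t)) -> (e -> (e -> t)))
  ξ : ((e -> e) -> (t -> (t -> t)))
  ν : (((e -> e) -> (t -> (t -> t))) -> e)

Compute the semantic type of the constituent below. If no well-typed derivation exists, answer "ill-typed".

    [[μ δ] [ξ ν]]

(e -> t)

[μ δ]: ((e -> (t -> t)) -> (e -> (e -> t))) applied to (e -> (t -> t)) yields (e -> (e -> t)).
[ξ ν]: (((e -> e) -> (t -> (t -> t))) -> e) applied to ((e -> e) -> (t -> (t -> t))) yields e.
[[μ δ] [ξ ν]]: (e -> (e -> t)) applied to e yields (e -> t).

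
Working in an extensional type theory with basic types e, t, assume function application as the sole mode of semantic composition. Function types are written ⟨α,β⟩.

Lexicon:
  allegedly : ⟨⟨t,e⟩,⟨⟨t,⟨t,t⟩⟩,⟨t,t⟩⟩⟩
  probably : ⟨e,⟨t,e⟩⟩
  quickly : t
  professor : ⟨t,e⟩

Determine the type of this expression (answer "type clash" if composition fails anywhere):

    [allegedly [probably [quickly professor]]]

⟨⟨t,⟨t,t⟩⟩,⟨t,t⟩⟩

[quickly professor] — professor of type ⟨t,e⟩ combines with quickly of type t: type e.
[probably [quickly professor]] — probably of type ⟨e,⟨t,e⟩⟩ combines with [quickly professor] of type e: type ⟨t,e⟩.
[allegedly [probably [quickly professor]]] — allegedly of type ⟨⟨t,e⟩,⟨⟨t,⟨t,t⟩⟩,⟨t,t⟩⟩⟩ combines with [probably [quickly professor]] of type ⟨t,e⟩: type ⟨⟨t,⟨t,t⟩⟩,⟨t,t⟩⟩.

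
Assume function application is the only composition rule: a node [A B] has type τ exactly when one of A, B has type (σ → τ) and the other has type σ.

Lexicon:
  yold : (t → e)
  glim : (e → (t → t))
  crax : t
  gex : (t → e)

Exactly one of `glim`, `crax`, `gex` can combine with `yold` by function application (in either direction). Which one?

glim : (e → (t → t)) — neither side's domain matches the other.
crax — combines: yold : (t → e) takes crax : t as argument, giving e.
gex : (t → e) — neither side's domain matches the other.

crax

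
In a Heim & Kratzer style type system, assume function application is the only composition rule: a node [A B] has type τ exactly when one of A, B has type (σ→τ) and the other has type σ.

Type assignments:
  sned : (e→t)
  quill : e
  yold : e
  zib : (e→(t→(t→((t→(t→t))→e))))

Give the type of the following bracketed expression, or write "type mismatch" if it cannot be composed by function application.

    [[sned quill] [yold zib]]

(t→((t→(t→t))→e))

At [sned quill], sned : (e→t) takes quill : e, giving t.
At [yold zib], zib : (e→(t→(t→((t→(t→t))→e)))) takes yold : e, giving (t→(t→((t→(t→t))→e))).
At [[sned quill] [yold zib]], [yold zib] : (t→(t→((t→(t→t))→e))) takes [sned quill] : t, giving (t→((t→(t→t))→e)).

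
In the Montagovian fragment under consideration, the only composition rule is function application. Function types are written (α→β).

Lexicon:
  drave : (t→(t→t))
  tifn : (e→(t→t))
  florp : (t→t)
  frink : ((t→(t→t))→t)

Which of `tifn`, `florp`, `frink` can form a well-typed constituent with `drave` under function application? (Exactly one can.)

frink

tifn : (e→(t→t)) — does not combine with drave.
florp : (t→t) — does not combine with drave.
frink — combines: frink : ((t→(t→t))→t) takes drave : (t→(t→t)) as argument, giving t.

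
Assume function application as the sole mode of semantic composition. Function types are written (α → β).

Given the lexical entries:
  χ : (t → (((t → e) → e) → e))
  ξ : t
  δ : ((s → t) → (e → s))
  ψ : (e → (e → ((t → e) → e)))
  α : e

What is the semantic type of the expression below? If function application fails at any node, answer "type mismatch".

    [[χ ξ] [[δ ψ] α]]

[χ ξ] — χ of type (t → (((t → e) → e) → e)) combines with ξ of type t: type (((t → e) → e) → e).
[δ ψ]: ((s → t) → (e → s)) and (e → (e → ((t → e) → e))) cannot combine by function application — type clash.

type mismatch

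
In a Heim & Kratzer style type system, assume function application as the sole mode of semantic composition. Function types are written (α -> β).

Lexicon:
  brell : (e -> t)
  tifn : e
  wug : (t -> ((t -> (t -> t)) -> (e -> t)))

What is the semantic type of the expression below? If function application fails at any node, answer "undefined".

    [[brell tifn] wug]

[brell tifn] — brell of type (e -> t) combines with tifn of type e: type t.
[[brell tifn] wug] — wug of type (t -> ((t -> (t -> t)) -> (e -> t))) combines with [brell tifn] of type t: type ((t -> (t -> t)) -> (e -> t)).

((t -> (t -> t)) -> (e -> t))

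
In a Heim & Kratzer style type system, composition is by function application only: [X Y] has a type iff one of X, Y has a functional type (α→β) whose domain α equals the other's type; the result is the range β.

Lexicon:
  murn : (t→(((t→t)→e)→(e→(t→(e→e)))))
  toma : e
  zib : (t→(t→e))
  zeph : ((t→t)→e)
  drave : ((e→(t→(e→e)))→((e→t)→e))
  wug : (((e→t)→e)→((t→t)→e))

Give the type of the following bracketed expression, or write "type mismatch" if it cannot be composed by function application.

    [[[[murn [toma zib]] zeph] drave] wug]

type mismatch

At [toma zib]: neither e nor (t→(t→e)) can take the other as argument; the node is ill-typed.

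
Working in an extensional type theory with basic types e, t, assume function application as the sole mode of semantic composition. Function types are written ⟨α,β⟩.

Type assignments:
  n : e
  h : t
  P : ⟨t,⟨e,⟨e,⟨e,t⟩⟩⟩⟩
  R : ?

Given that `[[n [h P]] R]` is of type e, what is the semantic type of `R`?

[[n [h P]] R] is required to be e. [n [h P]] : ⟨e,⟨e,t⟩⟩ cannot yield e as functor, so R : ⟨⟨e,⟨e,t⟩⟩,e⟩.

⟨⟨e,⟨e,t⟩⟩,e⟩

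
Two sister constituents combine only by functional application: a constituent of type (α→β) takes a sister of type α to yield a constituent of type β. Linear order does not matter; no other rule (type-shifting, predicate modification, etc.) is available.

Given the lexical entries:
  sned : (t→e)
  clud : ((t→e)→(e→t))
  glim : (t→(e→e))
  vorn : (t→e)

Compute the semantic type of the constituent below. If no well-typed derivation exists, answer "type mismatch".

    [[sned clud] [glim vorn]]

[sned clud] — clud of type ((t→e)→(e→t)) combines with sned of type (t→e): type (e→t).
[glim vorn]: (t→(e→e)) and (t→e) cannot combine by function application — type clash.

type mismatch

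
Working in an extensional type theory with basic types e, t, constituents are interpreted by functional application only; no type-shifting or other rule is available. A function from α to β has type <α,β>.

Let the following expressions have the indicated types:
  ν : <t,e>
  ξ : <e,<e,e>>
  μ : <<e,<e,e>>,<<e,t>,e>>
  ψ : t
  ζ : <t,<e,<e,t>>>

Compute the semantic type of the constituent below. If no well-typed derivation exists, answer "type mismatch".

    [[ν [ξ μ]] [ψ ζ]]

[ξ μ]: μ is <<e,<e,e>>,<<e,t>,e>>, ξ is <e,<e,e>>; result <<e,t>,e>.
At [ν [ξ μ]]: neither <t,e> nor <<e,t>,e> can take the other as argument; the node is ill-typed.

type mismatch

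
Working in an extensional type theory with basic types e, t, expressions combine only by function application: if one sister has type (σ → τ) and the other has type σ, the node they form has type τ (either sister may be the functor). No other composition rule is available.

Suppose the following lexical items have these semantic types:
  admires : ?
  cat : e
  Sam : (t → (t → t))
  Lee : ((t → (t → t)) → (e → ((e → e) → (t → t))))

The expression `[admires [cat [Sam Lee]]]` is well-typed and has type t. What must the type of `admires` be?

(((e → e) → (t → t)) → t)

[admires [cat [Sam Lee]]] is required to be t. [cat [Sam Lee]] : ((e → e) → (t → t)) cannot yield t as functor, so admires : (((e → e) → (t → t)) → t).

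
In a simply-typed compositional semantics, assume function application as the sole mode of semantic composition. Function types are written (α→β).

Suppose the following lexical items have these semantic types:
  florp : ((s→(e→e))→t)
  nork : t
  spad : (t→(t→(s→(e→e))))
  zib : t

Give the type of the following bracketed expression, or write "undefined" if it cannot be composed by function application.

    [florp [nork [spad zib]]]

t

[spad zib]: (t→(t→(s→(e→e)))) applied to t yields (t→(s→(e→e))).
[nork [spad zib]]: (t→(s→(e→e))) applied to t yields (s→(e→e)).
[florp [nork [spad zib]]]: ((s→(e→e))→t) applied to (s→(e→e)) yields t.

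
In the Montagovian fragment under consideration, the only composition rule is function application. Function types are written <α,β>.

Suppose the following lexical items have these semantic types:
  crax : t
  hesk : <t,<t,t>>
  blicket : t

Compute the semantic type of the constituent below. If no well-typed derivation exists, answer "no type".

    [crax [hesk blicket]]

[hesk blicket]: hesk is <t,<t,t>>, blicket is t; result <t,t>.
[crax [hesk blicket]]: [hesk blicket] is <t,t>, crax is t; result t.

t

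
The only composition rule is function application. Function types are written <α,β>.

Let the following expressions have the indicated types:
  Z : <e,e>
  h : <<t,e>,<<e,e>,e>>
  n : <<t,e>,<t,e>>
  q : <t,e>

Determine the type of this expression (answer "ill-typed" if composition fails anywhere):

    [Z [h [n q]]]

e

[n q]: n is <<t,e>,<t,e>>, q is <t,e>; result <t,e>.
[h [n q]]: h is <<t,e>,<<e,e>,e>>, [n q] is <t,e>; result <<e,e>,e>.
[Z [h [n q]]]: [h [n q]] is <<e,e>,e>, Z is <e,e>; result e.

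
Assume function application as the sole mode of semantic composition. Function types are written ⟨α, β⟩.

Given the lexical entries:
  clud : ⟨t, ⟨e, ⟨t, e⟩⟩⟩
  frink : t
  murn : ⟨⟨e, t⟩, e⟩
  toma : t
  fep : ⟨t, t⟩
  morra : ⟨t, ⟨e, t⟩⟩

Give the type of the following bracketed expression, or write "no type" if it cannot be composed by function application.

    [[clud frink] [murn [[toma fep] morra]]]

[clud frink]: functor clud : ⟨t, ⟨e, ⟨t, e⟩⟩⟩, argument frink : t; result ⟨e, ⟨t, e⟩⟩.
[toma fep]: functor fep : ⟨t, t⟩, argument toma : t; result t.
[[toma fep] morra]: functor morra : ⟨t, ⟨e, t⟩⟩, argument [toma fep] : t; result ⟨e, t⟩.
[murn [[toma fep] morra]]: functor murn : ⟨⟨e, t⟩, e⟩, argument [[toma fep] morra] : ⟨e, t⟩; result e.
[[clud frink] [murn [[toma fep] morra]]]: functor [clud frink] : ⟨e, ⟨t, e⟩⟩, argument [murn [[toma fep] morra]] : e; result ⟨t, e⟩.

⟨t, e⟩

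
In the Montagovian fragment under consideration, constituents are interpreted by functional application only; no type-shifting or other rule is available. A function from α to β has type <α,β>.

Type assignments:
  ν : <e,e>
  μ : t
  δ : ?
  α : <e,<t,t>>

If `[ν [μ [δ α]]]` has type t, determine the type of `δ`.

At [ν [μ [δ α]]] (required: t): ν is <e,e>, which is not a function with range t; hence [μ [δ α]] is the functor — type <<e,e>,t>.
At [μ [δ α]] (required: <<e,e>,t>): μ is t, which is not a function with range <<e,e>,t>; hence [δ α] is the functor — type <t,<<e,e>,t>>.
At [δ α] (required: <t,<<e,e>,t>>): α is <e,<t,t>>, which is not a function with range <t,<<e,e>,t>>; hence δ is the functor — type <<e,<t,t>>,<t,<<e,e>,t>>>.

<<e,<t,t>>,<t,<<e,e>,t>>>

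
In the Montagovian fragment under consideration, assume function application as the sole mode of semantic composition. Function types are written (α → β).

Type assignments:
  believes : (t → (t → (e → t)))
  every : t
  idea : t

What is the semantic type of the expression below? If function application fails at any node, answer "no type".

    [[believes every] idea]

[believes every]: functor believes : (t → (t → (e → t))), argument every : t; result (t → (e → t)).
[[believes every] idea]: functor [believes every] : (t → (e → t)), argument idea : t; result (e → t).

(e → t)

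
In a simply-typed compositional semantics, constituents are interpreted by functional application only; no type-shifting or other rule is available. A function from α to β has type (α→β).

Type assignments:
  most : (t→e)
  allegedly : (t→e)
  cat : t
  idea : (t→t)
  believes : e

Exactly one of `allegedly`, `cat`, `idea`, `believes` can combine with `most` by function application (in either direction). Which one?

allegedly : (t→e) — most needs t; allegedly needs t; neither fits.
cat — combines: most : (t→e) takes cat : t as argument, giving e.
idea : (t→t) — most needs t; idea needs t; neither fits.
believes : e — most needs t; believes needs nothing (atomic); neither fits.

cat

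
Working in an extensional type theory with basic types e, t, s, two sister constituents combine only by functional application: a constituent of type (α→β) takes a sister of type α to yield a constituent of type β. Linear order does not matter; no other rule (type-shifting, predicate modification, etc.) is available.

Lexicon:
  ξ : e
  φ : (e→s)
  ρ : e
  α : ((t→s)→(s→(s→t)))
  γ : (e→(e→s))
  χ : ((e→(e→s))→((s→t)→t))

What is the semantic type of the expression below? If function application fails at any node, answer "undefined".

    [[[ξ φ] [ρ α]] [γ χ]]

[ξ φ]: (e→s) applied to e yields s.
[ρ α]: e with ((t→s)→(s→(s→t))) — neither is a function whose domain matches the other; composition fails here.

undefined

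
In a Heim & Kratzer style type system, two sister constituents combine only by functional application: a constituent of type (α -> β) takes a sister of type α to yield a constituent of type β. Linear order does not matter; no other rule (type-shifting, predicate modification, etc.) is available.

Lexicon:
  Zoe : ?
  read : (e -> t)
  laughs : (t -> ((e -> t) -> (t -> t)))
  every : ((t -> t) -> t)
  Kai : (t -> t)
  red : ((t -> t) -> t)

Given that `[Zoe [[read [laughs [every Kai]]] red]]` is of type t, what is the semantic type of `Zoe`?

[Zoe [[read [laughs [every Kai]]] red]] must have type t. The sister [[read [laughs [every Kai]]] red] has type t; that is not a function onto t, so Zoe must be the functor, of type (t -> t).

(t -> t)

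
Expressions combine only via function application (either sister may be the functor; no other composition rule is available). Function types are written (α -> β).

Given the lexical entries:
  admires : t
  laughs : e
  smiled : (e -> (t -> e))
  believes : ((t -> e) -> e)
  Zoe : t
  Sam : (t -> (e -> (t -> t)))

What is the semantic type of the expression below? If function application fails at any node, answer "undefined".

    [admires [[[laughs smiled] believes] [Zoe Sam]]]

[laughs smiled]: smiled is (e -> (t -> e)), laughs is e; result (t -> e).
[[laughs smiled] believes]: believes is ((t -> e) -> e), [laughs smiled] is (t -> e); result e.
[Zoe Sam]: Sam is (t -> (e -> (t -> t))), Zoe is t; result (e -> (t -> t)).
[[[laughs smiled] believes] [Zoe Sam]]: [Zoe Sam] is (e -> (t -> t)), [[laughs smiled] believes] is e; result (t -> t).
[admires [[[laughs smiled] believes] [Zoe Sam]]]: [[[laughs smiled] believes] [Zoe Sam]] is (t -> t), admires is t; result t.

t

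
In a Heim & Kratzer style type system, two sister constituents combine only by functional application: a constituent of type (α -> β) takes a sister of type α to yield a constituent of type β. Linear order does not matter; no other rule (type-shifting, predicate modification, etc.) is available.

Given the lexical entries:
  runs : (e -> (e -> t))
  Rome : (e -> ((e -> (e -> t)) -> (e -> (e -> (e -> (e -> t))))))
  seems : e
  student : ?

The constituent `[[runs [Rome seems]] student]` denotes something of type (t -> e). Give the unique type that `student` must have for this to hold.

At [[runs [Rome seems]] student] (required: (t -> e)): [runs [Rome seems]] is (e -> (e -> (e -> (e -> t)))), which is not a function with range (t -> e); hence student is the functor — type ((e -> (e -> (e -> (e -> t)))) -> (t -> e)).

((e -> (e -> (e -> (e -> t)))) -> (t -> e))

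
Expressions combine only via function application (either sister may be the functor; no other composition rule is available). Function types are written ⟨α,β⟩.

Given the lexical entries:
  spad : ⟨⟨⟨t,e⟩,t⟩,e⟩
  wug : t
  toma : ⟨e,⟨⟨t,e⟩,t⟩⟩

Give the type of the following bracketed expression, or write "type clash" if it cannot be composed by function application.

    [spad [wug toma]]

type clash

[wug toma]: t with ⟨e,⟨⟨t,e⟩,t⟩⟩ — neither is a function whose domain matches the other; composition fails here.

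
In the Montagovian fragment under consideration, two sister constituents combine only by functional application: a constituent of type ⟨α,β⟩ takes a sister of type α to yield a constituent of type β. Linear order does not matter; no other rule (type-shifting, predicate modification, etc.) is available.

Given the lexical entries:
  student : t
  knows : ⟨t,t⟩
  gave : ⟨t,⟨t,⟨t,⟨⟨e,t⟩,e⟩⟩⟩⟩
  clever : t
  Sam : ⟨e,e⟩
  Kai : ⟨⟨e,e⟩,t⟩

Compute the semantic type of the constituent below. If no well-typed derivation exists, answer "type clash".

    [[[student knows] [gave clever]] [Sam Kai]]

[student knows] — knows of type ⟨t,t⟩ combines with student of type t: type t.
[gave clever] — gave of type ⟨t,⟨t,⟨t,⟨⟨e,t⟩,e⟩⟩⟩⟩ combines with clever of type t: type ⟨t,⟨t,⟨⟨e,t⟩,e⟩⟩⟩.
[[student knows] [gave clever]] — [gave clever] of type ⟨t,⟨t,⟨⟨e,t⟩,e⟩⟩⟩ combines with [student knows] of type t: type ⟨t,⟨⟨e,t⟩,e⟩⟩.
[Sam Kai] — Kai of type ⟨⟨e,e⟩,t⟩ combines with Sam of type ⟨e,e⟩: type t.
[[[student knows] [gave clever]] [Sam Kai]] — [[student knows] [gave clever]] of type ⟨t,⟨⟨e,t⟩,e⟩⟩ combines with [Sam Kai] of type t: type ⟨⟨e,t⟩,e⟩.

⟨⟨e,t⟩,e⟩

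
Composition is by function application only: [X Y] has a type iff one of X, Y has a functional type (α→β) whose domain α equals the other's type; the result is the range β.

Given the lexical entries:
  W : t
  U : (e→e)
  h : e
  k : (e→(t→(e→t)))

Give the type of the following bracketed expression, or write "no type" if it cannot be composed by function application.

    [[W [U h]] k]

At [U h], U : (e→e) takes h : e, giving e.
[W [U h]]: t with e — neither is a function whose domain matches the other; composition fails here.

no type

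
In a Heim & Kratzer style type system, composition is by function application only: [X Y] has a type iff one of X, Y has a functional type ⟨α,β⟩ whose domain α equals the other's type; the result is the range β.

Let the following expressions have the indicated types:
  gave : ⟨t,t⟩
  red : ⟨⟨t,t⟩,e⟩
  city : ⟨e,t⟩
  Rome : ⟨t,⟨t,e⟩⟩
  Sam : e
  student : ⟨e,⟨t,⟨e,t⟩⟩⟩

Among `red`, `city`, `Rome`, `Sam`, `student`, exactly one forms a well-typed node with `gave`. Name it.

red — combines: red : ⟨⟨t,t⟩,e⟩ takes gave : ⟨t,t⟩ as argument, giving e.
city : ⟨e,t⟩ — does not combine with gave.
Rome : ⟨t,⟨t,e⟩⟩ — does not combine with gave.
Sam : e — does not combine with gave.
student : ⟨e,⟨t,⟨e,t⟩⟩⟩ — does not combine with gave.

red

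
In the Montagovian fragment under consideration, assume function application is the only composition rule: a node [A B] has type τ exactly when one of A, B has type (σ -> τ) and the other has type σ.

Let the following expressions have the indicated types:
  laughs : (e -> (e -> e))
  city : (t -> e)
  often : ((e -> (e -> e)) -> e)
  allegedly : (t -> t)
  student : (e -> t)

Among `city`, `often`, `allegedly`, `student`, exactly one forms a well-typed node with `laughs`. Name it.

often

city : (t -> e) — does not combine with laughs.
often — combines: often : ((e -> (e -> e)) -> e) takes laughs : (e -> (e -> e)) as argument, giving e.
allegedly : (t -> t) — does not combine with laughs.
student : (e -> t) — does not combine with laughs.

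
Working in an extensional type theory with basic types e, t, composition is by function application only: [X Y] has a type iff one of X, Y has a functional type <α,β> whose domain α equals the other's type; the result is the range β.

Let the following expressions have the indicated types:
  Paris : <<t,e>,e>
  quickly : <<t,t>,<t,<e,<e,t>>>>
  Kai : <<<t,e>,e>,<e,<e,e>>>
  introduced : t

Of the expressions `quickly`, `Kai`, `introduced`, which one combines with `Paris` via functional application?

quickly : <<t,t>,<t,<e,<e,t>>>> — Paris needs <t,e>; quickly needs <t,t>; neither fits.
Kai — combines: Kai : <<<t,e>,e>,<e,<e,e>>> takes Paris : <<t,e>,e> as argument, giving <e,<e,e>>.
introduced : t — Paris needs <t,e>; introduced needs nothing (atomic); neither fits.

Kai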